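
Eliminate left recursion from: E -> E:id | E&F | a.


Left-recursive alternatives: E:id, E&F; non-recursive: a
Introduce E': E -> aE', E' -> :idE' | &FE' | ε


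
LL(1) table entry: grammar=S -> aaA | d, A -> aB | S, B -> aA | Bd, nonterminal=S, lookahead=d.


For [S, d]: 'd' ∈ FIRST(d)
Entry: S -> d


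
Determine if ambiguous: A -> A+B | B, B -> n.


precedence layered via separate nonterminal B: deterministic
Unambiguous


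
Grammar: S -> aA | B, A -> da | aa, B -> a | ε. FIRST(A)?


Per alternative of A: FIRST(da) = {d}; FIRST(aa) = {a}
FIRST(A) = {a, d}


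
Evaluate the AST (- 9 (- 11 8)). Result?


Evaluate inner: (- 11 8) = 3
Evaluate root: (- 9 3) = 6
Result: 6


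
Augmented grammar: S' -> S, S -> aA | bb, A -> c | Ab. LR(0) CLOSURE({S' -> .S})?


Start: S' -> .S
For each item with dot before a nonterminal B, add B -> .γ for every B-production
Closure: [S' -> .S, S -> .aA, S -> .bb]


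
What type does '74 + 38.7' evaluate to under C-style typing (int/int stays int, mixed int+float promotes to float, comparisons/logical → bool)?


Operand types: int + float
Rule: mixed int/float promotes to float; int/int stays int
Result type: float


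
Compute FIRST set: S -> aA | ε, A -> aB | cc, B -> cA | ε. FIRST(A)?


Per alternative of A: FIRST(aB) = {a}; FIRST(cc) = {c}
FIRST(A) = {a, c}


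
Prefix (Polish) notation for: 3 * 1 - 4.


left-to-right (same/higher precedence on left): tree is (- (* 3 1) 4)
Prefix: - * 3 1 4


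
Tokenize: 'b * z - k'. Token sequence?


Scan left to right, longest-match per lexeme
Tokens: ID(b), OP(*), ID(z), OP(-), ID(k)


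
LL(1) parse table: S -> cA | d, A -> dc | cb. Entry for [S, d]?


For [S, d]: 'd' ∈ FIRST(d)
Entry: S -> d


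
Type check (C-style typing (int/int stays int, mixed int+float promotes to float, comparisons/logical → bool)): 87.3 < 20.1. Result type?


Operand types: float < float
Rule: comparison yields bool
Result type: bool


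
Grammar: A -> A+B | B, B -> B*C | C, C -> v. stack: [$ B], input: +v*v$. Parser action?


lookahead ∉ {*} so B won't extend; reduce A -> B
Action: reduce (A -> B)


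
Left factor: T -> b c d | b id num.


Common prefix: 'b'
Factored: T -> b T', T' -> c d | id num


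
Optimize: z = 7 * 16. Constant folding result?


7 * 16 = 112 at compile time
Optimized: z = 112


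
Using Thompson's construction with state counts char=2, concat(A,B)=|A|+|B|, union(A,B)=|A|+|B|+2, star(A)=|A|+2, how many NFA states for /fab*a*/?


Syntax tree has 4 char leaf(s), 0 union(s), 2 star(s)
chars contribute 4×2 = 8; each union adds +2; each star adds +2
Total: 8 + 0 + 4 = 12 states


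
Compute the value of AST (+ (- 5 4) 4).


Evaluate inner: (- 5 4) = 1
Evaluate root: (+ 1 4) = 5
Result: 5


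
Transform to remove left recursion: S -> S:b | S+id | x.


Left-recursive alternatives: S:b, S+id; non-recursive: x
Introduce S': S -> xS', S' -> :bS' | +idS' | ε


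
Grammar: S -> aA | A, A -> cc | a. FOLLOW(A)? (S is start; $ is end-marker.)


$ ∈ FOLLOW(S). For each A -> αBβ: add FIRST(β)\{ε} to FOLLOW(B); if β nullable, add FOLLOW(A).
FOLLOW(A) = {$}


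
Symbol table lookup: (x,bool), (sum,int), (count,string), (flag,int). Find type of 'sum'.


Lookup 'sum' → type int


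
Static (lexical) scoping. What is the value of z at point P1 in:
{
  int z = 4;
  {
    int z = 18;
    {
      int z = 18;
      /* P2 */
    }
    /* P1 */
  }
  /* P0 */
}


z declared in the same block as P1
z = 18


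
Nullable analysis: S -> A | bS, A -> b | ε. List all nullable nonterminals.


A nonterminal is nullable iff some alternative derives ε (directly, or every symbol in it is nullable)
Nullable: {A, S}


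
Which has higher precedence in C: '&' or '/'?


'/' is multiplicative (level 10); '&' is bitwise AND (level 5)
Higher level binds tighter
'/' has higher precedence than '&'


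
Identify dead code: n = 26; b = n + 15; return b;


n is read by b's definition; b is returned
No dead code


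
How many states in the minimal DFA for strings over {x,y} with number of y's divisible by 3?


Track (count of y) mod 3: states 0..2, accept at 0
Minimal DFA: 3 states


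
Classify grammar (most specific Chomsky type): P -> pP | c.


Right-linear: every RHS is a terminal or a terminal followed by one nonterminal
Classification: Type 3 (Regular)


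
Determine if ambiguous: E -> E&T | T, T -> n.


precedence layered via separate nonterminal T: deterministic
Unambiguous


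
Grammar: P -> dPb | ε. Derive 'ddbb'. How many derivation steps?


Derivation: P => dPb => ddPbb => ddbb
Steps: 3


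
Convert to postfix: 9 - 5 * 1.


* has higher precedence, evaluate 5*1 first
Postfix: 9 5 1 * -


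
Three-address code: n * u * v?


Break into single-operator statements:
t1 = n * u
t2 = t1 * v


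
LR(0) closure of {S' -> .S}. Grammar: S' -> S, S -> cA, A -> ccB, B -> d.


Start: S' -> .S
For each item with dot before a nonterminal B, add B -> .γ for every B-production
Closure: [S' -> .S, S -> .cA]


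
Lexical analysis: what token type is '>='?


Pattern: operator symbol
Type: OPERATOR


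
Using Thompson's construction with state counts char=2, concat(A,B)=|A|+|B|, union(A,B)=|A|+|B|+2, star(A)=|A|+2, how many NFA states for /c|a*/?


Syntax tree has 2 char leaf(s), 1 union(s), 1 star(s)
chars contribute 2×2 = 4; each union adds +2; each star adds +2
Total: 4 + 2 + 2 = 8 states


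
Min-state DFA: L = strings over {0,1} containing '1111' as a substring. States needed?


KMP-style automaton: 4 progress states + 1 absorbing accept = 5
Minimal DFA: 5 states


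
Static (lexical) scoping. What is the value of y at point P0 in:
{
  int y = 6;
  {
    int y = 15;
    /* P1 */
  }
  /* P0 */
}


y declared in the same block as P0
y = 6


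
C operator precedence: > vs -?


'-' is additive (level 9); '>' is relational (level 7)
Higher level binds tighter
'-' has higher precedence than '>'


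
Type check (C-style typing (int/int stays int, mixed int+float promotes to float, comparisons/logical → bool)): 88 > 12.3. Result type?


Operand types: int > float
Rule: comparison yields bool
Result type: bool


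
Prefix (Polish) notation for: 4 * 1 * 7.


left-to-right (same/higher precedence on left): tree is (* (* 4 1) 7)
Prefix: * * 4 1 7


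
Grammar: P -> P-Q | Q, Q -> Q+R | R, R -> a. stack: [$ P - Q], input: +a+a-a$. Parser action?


'+' can extend Q; shift to build Q -> Q+R
Action: shift


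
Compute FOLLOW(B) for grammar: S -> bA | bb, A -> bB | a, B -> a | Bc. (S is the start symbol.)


$ ∈ FOLLOW(S). For each A -> αBβ: add FIRST(β)\{ε} to FOLLOW(B); if β nullable, add FOLLOW(A).
FOLLOW(B) = {$, c}


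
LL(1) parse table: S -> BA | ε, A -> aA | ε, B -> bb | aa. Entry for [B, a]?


For [B, a]: 'a' ∈ FIRST(aa)
Entry: B -> aa


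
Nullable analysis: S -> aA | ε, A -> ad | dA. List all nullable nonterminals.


A nonterminal is nullable iff some alternative derives ε (directly, or every symbol in it is nullable)
Nullable: {S}


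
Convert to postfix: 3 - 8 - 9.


Left to right (same or higher precedence on left)
Postfix: 3 8 - 9 -


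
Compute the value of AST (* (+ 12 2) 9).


Evaluate inner: (+ 12 2) = 14
Evaluate root: (* 14 9) = 126
Result: 126


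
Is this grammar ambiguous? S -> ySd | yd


balanced y^n…d^n: each string has a unique parse
Unambiguous


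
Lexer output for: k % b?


Scan left to right, longest-match per lexeme
Tokens: ID(k), OP(%), ID(b)


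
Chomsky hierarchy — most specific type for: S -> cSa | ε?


Single nonterminal LHS, but c^n a^n is not regular
Classification: Type 2 (Context-Free)


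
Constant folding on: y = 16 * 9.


16 * 9 = 144 at compile time
Optimized: y = 144


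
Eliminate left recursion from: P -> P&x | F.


Left-recursive alternatives: P&x; non-recursive: F
Introduce P': P -> FP', P' -> &xP' | ε


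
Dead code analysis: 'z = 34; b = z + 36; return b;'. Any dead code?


z is read by b's definition; b is returned
No dead code


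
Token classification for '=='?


Pattern: operator symbol
Type: OPERATOR


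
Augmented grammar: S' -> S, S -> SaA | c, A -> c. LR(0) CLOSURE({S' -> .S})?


Start: S' -> .S
For each item with dot before a nonterminal B, add B -> .γ for every B-production
Closure: [S' -> .S, S -> .SaA, S -> .c]


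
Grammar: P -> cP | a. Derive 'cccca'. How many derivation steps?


Derivation: P => cP => ccP => cccP => ccccP => cccca
Steps: 5


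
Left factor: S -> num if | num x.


Common prefix: 'num'
Factored: S -> num S', S' -> if | x


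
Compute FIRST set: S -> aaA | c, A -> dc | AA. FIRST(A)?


Per alternative of A: FIRST(dc) = {d}; FIRST(AA) = {d}
FIRST(A) = {d}


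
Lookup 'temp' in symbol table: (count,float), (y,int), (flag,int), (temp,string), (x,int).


Lookup 'temp' → type string


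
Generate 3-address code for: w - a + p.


Break into single-operator statements:
t1 = w - a
t2 = t1 + p


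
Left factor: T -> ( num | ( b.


Common prefix: '('
Factored: T -> ( T', T' -> num | b


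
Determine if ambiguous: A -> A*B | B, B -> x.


precedence layered via separate nonterminal B: deterministic
Unambiguous


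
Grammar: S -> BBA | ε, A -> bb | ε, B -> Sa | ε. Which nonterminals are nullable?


A nonterminal is nullable iff some alternative derives ε (directly, or every symbol in it is nullable)
Nullable: {A, B, S}


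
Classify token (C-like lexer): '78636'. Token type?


Pattern: digits only
Type: INTEGER_LITERAL


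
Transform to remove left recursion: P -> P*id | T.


Left-recursive alternatives: P*id; non-recursive: T
Introduce P': P -> TP', P' -> *idP' | ε


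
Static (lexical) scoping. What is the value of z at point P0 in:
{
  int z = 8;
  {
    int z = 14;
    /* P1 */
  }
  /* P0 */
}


z declared in the same block as P0
z = 8


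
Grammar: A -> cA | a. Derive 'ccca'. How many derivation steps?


Derivation: A => cA => ccA => cccA => ccca
Steps: 4


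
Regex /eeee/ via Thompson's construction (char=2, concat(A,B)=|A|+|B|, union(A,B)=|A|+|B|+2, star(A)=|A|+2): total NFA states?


Syntax tree has 4 char leaf(s), 0 union(s), 0 star(s)
chars contribute 4×2 = 8; each union adds +2; each star adds +2
Total: 8 + 0 + 0 = 8 states


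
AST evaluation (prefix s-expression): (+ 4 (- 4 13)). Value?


Evaluate inner: (- 4 13) = -9
Evaluate root: (+ 4 -9) = -5
Result: -5


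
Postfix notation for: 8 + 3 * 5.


* has higher precedence, evaluate 3*5 first
Postfix: 8 3 5 * +


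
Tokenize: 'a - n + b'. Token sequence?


Scan left to right, longest-match per lexeme
Tokens: ID(a), OP(-), ID(n), OP(+), ID(b)


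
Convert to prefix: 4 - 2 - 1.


left-to-right (same/higher precedence on left): tree is (- (- 4 2) 1)
Prefix: - - 4 2 1


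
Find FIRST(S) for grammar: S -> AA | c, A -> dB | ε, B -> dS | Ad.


Per alternative of S: FIRST(AA) = {d, ε}; FIRST(c) = {c}
FIRST(S) = {c, d, ε}


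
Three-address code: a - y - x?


Break into single-operator statements:
t1 = a - y
t2 = t1 - x


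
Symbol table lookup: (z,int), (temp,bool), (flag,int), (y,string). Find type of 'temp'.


Lookup 'temp' → type bool


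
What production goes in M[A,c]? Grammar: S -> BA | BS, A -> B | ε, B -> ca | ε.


For [A, c]: 'c' ∈ FIRST(B)
Entry: A -> B


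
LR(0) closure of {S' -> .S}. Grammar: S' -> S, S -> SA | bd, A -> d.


Start: S' -> .S
For each item with dot before a nonterminal B, add B -> .γ for every B-production
Closure: [S' -> .S, S -> .SA, S -> .bd]


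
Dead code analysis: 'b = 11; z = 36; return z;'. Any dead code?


b is assigned but never read
Dead: 'b = 11'


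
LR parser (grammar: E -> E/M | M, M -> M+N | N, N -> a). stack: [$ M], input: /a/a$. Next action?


lookahead ∉ {+} so M won't extend; reduce E -> M
Action: reduce (E -> M)


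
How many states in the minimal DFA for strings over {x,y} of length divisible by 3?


Track length mod 3: states 0..2, accept at 0
Minimal DFA: 3 states


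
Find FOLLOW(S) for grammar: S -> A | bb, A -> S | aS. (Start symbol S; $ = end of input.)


$ ∈ FOLLOW(S). For each A -> αBβ: add FIRST(β)\{ε} to FOLLOW(B); if β nullable, add FOLLOW(A).
FOLLOW(S) = {$}


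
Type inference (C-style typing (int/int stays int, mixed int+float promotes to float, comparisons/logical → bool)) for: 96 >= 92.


Operand types: int >= int
Rule: comparison yields bool
Result type: bool


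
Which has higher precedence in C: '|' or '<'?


'<' is relational (level 7); '|' is bitwise OR (level 3)
Higher level binds tighter
'<' has higher precedence than '|'


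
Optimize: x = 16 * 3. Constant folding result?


16 * 3 = 48 at compile time
Optimized: x = 48


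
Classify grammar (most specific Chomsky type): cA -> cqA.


LHS has context (more than one symbol) and |LHS| ≤ |RHS|
Classification: Type 1 (Context-Sensitive)


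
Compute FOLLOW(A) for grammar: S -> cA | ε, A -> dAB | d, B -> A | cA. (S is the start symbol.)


$ ∈ FOLLOW(S). For each A -> αBβ: add FIRST(β)\{ε} to FOLLOW(B); if β nullable, add FOLLOW(A).
FOLLOW(A) = {$, c, d}


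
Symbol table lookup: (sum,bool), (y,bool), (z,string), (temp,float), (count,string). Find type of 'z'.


Lookup 'z' → type string


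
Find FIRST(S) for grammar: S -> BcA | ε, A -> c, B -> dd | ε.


Per alternative of S: FIRST(BcA) = {c, d}; FIRST(ε) = {ε}
FIRST(S) = {c, d, ε}


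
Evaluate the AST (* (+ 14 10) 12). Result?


Evaluate inner: (+ 14 10) = 24
Evaluate root: (* 24 12) = 288
Result: 288


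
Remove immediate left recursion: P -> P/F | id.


Left-recursive alternatives: P/F; non-recursive: id
Introduce P': P -> idP', P' -> /FP' | ε


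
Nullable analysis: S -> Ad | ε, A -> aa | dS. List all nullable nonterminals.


A nonterminal is nullable iff some alternative derives ε (directly, or every symbol in it is nullable)
Nullable: {S}


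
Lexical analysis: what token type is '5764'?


Pattern: digits only
Type: INTEGER_LITERAL


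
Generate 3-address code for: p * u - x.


Break into single-operator statements:
t1 = p * u
t2 = t1 - x


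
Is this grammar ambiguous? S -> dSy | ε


balanced d^n…y^n: each string has a unique parse
Unambiguous


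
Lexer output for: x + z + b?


Scan left to right, longest-match per lexeme
Tokens: ID(x), OP(+), ID(z), OP(+), ID(b)


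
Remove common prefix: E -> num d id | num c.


Common prefix: 'num'
Factored: E -> num E', E' -> d id | c


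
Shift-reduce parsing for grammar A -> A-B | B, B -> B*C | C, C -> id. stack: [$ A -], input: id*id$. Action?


no handle ('A-' is not any RHS); shift 'id'
Action: shift


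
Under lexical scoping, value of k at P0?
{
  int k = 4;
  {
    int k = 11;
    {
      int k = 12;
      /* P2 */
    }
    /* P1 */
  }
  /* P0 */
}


k declared in the same block as P0
k = 4


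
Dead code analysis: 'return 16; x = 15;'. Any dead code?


statement follows a return and is unreachable
Dead: 'x = 15'


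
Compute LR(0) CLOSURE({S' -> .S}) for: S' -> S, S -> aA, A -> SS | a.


Start: S' -> .S
For each item with dot before a nonterminal B, add B -> .γ for every B-production
Closure: [S' -> .S, S -> .aA]


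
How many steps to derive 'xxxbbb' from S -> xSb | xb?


Derivation: S => xSb => xxSbb => xxxbbb
Steps: 3


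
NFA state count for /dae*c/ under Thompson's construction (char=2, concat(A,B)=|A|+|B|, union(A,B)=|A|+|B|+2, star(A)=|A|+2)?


Syntax tree has 4 char leaf(s), 0 union(s), 1 star(s)
chars contribute 4×2 = 8; each union adds +2; each star adds +2
Total: 8 + 0 + 2 = 10 states


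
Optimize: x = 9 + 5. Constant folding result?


9 + 5 = 14 at compile time
Optimized: x = 14


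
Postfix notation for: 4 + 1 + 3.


Left to right (same or higher precedence on left)
Postfix: 4 1 + 3 +


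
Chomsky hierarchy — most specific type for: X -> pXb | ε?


Single nonterminal LHS, but p^n b^n is not regular
Classification: Type 2 (Context-Free)


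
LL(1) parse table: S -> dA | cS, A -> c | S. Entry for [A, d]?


For [A, d]: 'd' ∈ FIRST(S)
Entry: A -> S


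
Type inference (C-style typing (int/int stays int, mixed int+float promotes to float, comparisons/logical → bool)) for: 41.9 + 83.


Operand types: float + int
Rule: mixed int/float promotes to float; int/int stays int
Result type: float


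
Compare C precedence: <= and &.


'<=' is relational (level 7); '&' is bitwise AND (level 5)
Higher level binds tighter
'<=' has higher precedence than '&'


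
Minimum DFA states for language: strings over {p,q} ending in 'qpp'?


Track the longest suffix of input matching a prefix of 'qpp': 4 classes (prefixes of length 0..3)
Minimal DFA: 4 states


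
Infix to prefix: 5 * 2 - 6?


left-to-right (same/higher precedence on left): tree is (- (* 5 2) 6)
Prefix: - * 5 2 6


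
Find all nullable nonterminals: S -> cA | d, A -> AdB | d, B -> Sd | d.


A nonterminal is nullable iff some alternative derives ε (directly, or every symbol in it is nullable)
Nullable: {}


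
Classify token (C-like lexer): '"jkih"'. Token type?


Pattern: double-quoted sequence
Type: STRING_LITERAL


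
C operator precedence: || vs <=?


'<=' is relational (level 7); '||' is logical OR (level 1)
Higher level binds tighter
'<=' has higher precedence than '||'


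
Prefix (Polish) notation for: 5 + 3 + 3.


left-to-right (same/higher precedence on left): tree is (+ (+ 5 3) 3)
Prefix: + + 5 3 3


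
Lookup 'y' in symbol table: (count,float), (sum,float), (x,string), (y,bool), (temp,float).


Lookup 'y' → type bool


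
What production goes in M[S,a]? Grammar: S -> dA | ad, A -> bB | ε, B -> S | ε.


For [S, a]: 'a' ∈ FIRST(ad)
Entry: S -> ad


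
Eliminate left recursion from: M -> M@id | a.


Left-recursive alternatives: M@id; non-recursive: a
Introduce M': M -> aM', M' -> @idM' | ε


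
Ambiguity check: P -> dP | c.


right-linear, alternatives start with distinct terminals 'd' vs 'c': unique leftmost derivation
Unambiguous


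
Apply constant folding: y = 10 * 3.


10 * 3 = 30 at compile time
Optimized: y = 30


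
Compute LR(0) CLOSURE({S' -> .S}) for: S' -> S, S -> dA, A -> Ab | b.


Start: S' -> .S
For each item with dot before a nonterminal B, add B -> .γ for every B-production
Closure: [S' -> .S, S -> .dA]


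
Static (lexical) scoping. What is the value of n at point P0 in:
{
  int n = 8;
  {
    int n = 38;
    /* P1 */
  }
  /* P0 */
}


n declared in the same block as P0
n = 8


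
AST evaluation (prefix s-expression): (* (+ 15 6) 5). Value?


Evaluate inner: (+ 15 6) = 21
Evaluate root: (* 21 5) = 105
Result: 105


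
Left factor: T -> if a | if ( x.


Common prefix: 'if'
Factored: T -> if T', T' -> a | ( x


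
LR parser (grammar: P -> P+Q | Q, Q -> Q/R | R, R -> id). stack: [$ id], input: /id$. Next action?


'id' on top is the handle for R -> id
Action: reduce (R -> id)


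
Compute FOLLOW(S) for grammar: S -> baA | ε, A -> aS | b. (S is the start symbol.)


$ ∈ FOLLOW(S). For each A -> αBβ: add FIRST(β)\{ε} to FOLLOW(B); if β nullable, add FOLLOW(A).
FOLLOW(S) = {$}


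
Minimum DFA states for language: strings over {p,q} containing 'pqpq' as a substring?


KMP-style automaton: 4 progress states + 1 absorbing accept = 5
Minimal DFA: 5 states


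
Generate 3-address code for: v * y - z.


Break into single-operator statements:
t1 = v * y
t2 = t1 - z


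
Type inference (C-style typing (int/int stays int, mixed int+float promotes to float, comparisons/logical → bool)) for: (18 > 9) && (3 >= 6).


Operand types: bool && bool
Rule: logical operators take bool operands and yield bool
Result type: bool


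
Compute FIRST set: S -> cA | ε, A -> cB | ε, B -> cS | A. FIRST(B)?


Per alternative of B: FIRST(cS) = {c}; FIRST(A) = {c, ε}
FIRST(B) = {c, ε}


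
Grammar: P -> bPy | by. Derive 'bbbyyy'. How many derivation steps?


Derivation: P => bPy => bbPyy => bbbyyy
Steps: 3


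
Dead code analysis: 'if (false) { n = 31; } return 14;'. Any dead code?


condition is constant false, so the whole block is unreachable
Dead: 'if (false) { n = 31; }'


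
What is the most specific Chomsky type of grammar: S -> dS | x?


Right-linear: every RHS is a terminal or a terminal followed by one nonterminal
Classification: Type 3 (Regular)


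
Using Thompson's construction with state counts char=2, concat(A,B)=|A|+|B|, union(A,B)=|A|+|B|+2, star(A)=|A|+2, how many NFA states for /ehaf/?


Syntax tree has 4 char leaf(s), 0 union(s), 0 star(s)
chars contribute 4×2 = 8; each union adds +2; each star adds +2
Total: 8 + 0 + 0 = 8 states


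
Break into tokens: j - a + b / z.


Scan left to right, longest-match per lexeme
Tokens: ID(j), OP(-), ID(a), OP(+), ID(b), OP(/), ID(z)


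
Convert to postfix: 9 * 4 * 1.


Left to right (same or higher precedence on left)
Postfix: 9 4 * 1 *


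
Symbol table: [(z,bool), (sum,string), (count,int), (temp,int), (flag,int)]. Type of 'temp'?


Lookup 'temp' → type int


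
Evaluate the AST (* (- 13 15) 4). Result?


Evaluate inner: (- 13 15) = -2
Evaluate root: (* -2 4) = -8
Result: -8


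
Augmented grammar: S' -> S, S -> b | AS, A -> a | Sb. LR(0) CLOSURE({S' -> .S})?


Start: S' -> .S
For each item with dot before a nonterminal B, add B -> .γ for every B-production
Closure: [S' -> .S, S -> .b, S -> .AS, A -> .a, A -> .Sb]


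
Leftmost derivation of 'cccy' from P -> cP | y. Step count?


Derivation: P => cP => ccP => cccP => cccy
Steps: 4


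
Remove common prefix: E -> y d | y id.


Common prefix: 'y'
Factored: E -> y E', E' -> d | id


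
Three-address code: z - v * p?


Break into single-operator statements:
t1 = v * p
t2 = z - t1


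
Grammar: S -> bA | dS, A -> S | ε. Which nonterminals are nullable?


A nonterminal is nullable iff some alternative derives ε (directly, or every symbol in it is nullable)
Nullable: {A}


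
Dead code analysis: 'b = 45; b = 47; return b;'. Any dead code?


first assignment to b is overwritten before any read
Dead: 'b = 45'


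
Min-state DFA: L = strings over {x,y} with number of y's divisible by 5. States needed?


Track (count of y) mod 5: states 0..4, accept at 0
Minimal DFA: 5 states


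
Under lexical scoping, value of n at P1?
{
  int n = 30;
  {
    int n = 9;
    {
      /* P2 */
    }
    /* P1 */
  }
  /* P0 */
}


n declared in the same block as P1
n = 9


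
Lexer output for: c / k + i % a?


Scan left to right, longest-match per lexeme
Tokens: ID(c), OP(/), ID(k), OP(+), ID(i), OP(%), ID(a)


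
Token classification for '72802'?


Pattern: digits only
Type: INTEGER_LITERAL


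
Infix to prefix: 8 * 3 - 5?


left-to-right (same/higher precedence on left): tree is (- (* 8 3) 5)
Prefix: - * 8 3 5


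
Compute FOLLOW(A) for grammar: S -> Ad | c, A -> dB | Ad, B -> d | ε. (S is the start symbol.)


$ ∈ FOLLOW(S). For each A -> αBβ: add FIRST(β)\{ε} to FOLLOW(B); if β nullable, add FOLLOW(A).
FOLLOW(A) = {d}


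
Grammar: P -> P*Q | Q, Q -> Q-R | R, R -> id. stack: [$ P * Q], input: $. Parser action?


handle 'P*Q' on top; lookahead ∈ FOLLOW(P) = {*, $}
Action: reduce (P -> P*Q)


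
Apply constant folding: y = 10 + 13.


10 + 13 = 23 at compile time
Optimized: y = 23


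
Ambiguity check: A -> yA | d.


right-linear, alternatives start with distinct terminals 'y' vs 'd': unique leftmost derivation
Unambiguous


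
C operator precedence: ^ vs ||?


'^' is bitwise XOR (level 4); '||' is logical OR (level 1)
Higher level binds tighter
'^' has higher precedence than '||'


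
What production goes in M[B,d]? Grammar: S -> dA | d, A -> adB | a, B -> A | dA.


For [B, d]: 'd' ∈ FIRST(dA)
Entry: B -> dA


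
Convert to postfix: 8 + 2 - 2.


Left to right (same or higher precedence on left)
Postfix: 8 2 + 2 -


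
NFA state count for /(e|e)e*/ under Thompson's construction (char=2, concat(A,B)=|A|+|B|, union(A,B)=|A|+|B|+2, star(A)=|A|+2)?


Syntax tree has 3 char leaf(s), 1 union(s), 1 star(s)
chars contribute 3×2 = 6; each union adds +2; each star adds +2
Total: 6 + 2 + 2 = 10 states


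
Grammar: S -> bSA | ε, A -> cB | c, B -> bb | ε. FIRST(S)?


Per alternative of S: FIRST(bSA) = {b}; FIRST(ε) = {ε}
FIRST(S) = {b, ε}


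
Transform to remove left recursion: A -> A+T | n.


Left-recursive alternatives: A+T; non-recursive: n
Introduce A': A -> nA', A' -> +TA' | ε


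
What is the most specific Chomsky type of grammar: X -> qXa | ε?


Single nonterminal LHS, but q^n a^n is not regular
Classification: Type 2 (Context-Free)


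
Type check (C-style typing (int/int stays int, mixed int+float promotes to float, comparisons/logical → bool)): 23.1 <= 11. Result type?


Operand types: float <= int
Rule: comparison yields bool
Result type: bool


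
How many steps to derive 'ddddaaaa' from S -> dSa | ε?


Derivation: S => dSa => ddSaa => dddSaaa => ddddSaaaa => ddddaaaa
Steps: 5


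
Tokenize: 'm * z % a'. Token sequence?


Scan left to right, longest-match per lexeme
Tokens: ID(m), OP(*), ID(z), OP(%), ID(a)


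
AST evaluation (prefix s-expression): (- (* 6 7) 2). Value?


Evaluate inner: (* 6 7) = 42
Evaluate root: (- 42 2) = 40
Result: 40


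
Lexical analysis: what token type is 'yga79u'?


Pattern: letter/underscore followed by alphanumerics, not a keyword
Type: IDENTIFIER


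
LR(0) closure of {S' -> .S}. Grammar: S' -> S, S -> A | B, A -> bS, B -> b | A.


Start: S' -> .S
For each item with dot before a nonterminal B, add B -> .γ for every B-production
Closure: [S' -> .S, S -> .A, S -> .B, A -> .bS, B -> .b, B -> .A]


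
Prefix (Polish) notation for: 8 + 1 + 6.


left-to-right (same/higher precedence on left): tree is (+ (+ 8 1) 6)
Prefix: + + 8 1 6


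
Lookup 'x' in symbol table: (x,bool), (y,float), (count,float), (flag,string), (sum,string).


Lookup 'x' → type bool


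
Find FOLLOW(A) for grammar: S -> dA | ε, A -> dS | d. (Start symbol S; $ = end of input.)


$ ∈ FOLLOW(S). For each A -> αBβ: add FIRST(β)\{ε} to FOLLOW(B); if β nullable, add FOLLOW(A).
FOLLOW(A) = {$}


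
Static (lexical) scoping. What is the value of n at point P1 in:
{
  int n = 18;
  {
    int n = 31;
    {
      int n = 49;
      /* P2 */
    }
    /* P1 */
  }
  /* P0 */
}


n declared in the same block as P1
n = 31


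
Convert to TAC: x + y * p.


Break into single-operator statements:
t1 = y * p
t2 = x + t1


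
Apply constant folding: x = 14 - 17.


14 - 17 = -3 at compile time
Optimized: x = -3


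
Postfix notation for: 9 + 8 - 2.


Left to right (same or higher precedence on left)
Postfix: 9 8 + 2 -


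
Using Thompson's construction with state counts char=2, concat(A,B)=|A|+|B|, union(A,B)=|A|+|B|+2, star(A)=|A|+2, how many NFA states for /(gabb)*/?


Syntax tree has 4 char leaf(s), 0 union(s), 1 star(s)
chars contribute 4×2 = 8; each union adds +2; each star adds +2
Total: 8 + 0 + 2 = 10 states


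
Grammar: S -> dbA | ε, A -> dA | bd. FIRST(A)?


Per alternative of A: FIRST(dA) = {d}; FIRST(bd) = {b}
FIRST(A) = {b, d}


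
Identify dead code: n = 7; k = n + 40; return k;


n is read by k's definition; k is returned
No dead code


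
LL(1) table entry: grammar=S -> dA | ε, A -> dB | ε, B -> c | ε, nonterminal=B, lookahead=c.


For [B, c]: 'c' ∈ FIRST(c)
Entry: B -> c


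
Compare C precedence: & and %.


'%' is multiplicative (level 10); '&' is bitwise AND (level 5)
Higher level binds tighter
'%' has higher precedence than '&'


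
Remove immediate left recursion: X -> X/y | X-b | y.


Left-recursive alternatives: X/y, X-b; non-recursive: y
Introduce X': X -> yX', X' -> /yX' | -bX' | ε


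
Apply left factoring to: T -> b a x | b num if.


Common prefix: 'b'
Factored: T -> b T', T' -> a x | num if


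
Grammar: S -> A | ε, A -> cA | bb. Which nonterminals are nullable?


A nonterminal is nullable iff some alternative derives ε (directly, or every symbol in it is nullable)
Nullable: {S}


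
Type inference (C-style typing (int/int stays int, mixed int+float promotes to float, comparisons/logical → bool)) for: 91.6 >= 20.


Operand types: float >= int
Rule: comparison yields bool
Result type: bool


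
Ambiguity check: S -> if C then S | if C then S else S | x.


dangling else: 'if C then if C then x else x' parses two ways
Ambiguous


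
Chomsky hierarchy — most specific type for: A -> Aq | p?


Left-linear: every RHS is a terminal or one nonterminal followed by a terminal
Classification: Type 3 (Regular)


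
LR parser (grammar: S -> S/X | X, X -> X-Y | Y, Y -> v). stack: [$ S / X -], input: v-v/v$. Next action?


no handle; shift 'v'
Action: shift


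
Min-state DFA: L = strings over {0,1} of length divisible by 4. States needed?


Track length mod 4: states 0..3, accept at 0
Minimal DFA: 4 states


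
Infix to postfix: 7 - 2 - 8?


Left to right (same or higher precedence on left)
Postfix: 7 2 - 8 -


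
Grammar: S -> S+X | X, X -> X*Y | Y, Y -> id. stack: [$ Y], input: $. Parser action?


'Y' (not preceded by X*) is the handle for X -> Y
Action: reduce (X -> Y)


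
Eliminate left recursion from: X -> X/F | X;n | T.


Left-recursive alternatives: X/F, X;n; non-recursive: T
Introduce X': X -> TX', X' -> /FX' | ;nX' | ε


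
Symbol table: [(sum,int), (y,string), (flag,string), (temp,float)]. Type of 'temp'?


Lookup 'temp' → type float


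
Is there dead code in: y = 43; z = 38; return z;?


y is assigned but never read
Dead: 'y = 43'


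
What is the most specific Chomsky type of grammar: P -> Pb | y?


Left-linear: every RHS is a terminal or one nonterminal followed by a terminal
Classification: Type 3 (Regular)


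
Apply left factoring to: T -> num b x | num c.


Common prefix: 'num'
Factored: T -> num T', T' -> b x | c


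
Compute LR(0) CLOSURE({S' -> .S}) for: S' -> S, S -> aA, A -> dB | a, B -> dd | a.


Start: S' -> .S
For each item with dot before a nonterminal B, add B -> .γ for every B-production
Closure: [S' -> .S, S -> .aA]


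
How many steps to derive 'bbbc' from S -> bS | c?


Derivation: S => bS => bbS => bbbS => bbbc
Steps: 4


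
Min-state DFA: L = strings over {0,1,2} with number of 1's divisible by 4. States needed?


Track (count of 1) mod 4: states 0..3, accept at 0
Minimal DFA: 4 states


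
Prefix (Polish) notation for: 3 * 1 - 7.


left-to-right (same/higher precedence on left): tree is (- (* 3 1) 7)
Prefix: - * 3 1 7


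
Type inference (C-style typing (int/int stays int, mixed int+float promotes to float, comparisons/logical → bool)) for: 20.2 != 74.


Operand types: float != int
Rule: comparison yields bool
Result type: bool


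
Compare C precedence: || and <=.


'<=' is relational (level 7); '||' is logical OR (level 1)
Higher level binds tighter
'<=' has higher precedence than '||'


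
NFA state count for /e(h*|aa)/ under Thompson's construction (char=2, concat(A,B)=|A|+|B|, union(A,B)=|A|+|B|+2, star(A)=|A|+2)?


Syntax tree has 4 char leaf(s), 1 union(s), 1 star(s)
chars contribute 4×2 = 8; each union adds +2; each star adds +2
Total: 8 + 2 + 2 = 12 states


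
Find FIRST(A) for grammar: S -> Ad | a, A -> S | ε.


Per alternative of A: FIRST(S) = {a, d}; FIRST(ε) = {ε}
FIRST(A) = {a, d, ε}


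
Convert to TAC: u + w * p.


Break into single-operator statements:
t1 = w * p
t2 = u + t1


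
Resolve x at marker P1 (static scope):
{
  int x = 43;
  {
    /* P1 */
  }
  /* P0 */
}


P1's block does not declare x; resolves to the enclosing declaration at depth 0
x = 43


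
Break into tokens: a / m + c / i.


Scan left to right, longest-match per lexeme
Tokens: ID(a), OP(/), ID(m), OP(+), ID(c), OP(/), ID(i)


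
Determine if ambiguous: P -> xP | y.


right-linear, alternatives start with distinct terminals 'x' vs 'y': unique leftmost derivation
Unambiguous


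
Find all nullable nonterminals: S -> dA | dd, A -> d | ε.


A nonterminal is nullable iff some alternative derives ε (directly, or every symbol in it is nullable)
Nullable: {A}


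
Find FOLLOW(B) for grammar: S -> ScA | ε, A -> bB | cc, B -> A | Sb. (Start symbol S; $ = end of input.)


$ ∈ FOLLOW(S). For each A -> αBβ: add FIRST(β)\{ε} to FOLLOW(B); if β nullable, add FOLLOW(A).
FOLLOW(B) = {$, b, c}


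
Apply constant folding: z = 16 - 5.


16 - 5 = 11 at compile time
Optimized: z = 11


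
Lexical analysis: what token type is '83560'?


Pattern: digits only
Type: INTEGER_LITERAL


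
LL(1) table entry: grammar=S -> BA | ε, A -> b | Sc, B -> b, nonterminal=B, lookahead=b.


For [B, b]: 'b' ∈ FIRST(b)
Entry: B -> b


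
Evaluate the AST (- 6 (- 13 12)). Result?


Evaluate inner: (- 13 12) = 1
Evaluate root: (- 6 1) = 5
Result: 5


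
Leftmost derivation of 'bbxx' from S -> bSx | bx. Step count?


Derivation: S => bSx => bbxx
Steps: 2


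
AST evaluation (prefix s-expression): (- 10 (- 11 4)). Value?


Evaluate inner: (- 11 4) = 7
Evaluate root: (- 10 7) = 3
Result: 3


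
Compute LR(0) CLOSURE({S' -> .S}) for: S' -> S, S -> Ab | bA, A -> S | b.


Start: S' -> .S
For each item with dot before a nonterminal B, add B -> .γ for every B-production
Closure: [S' -> .S, S -> .Ab, S -> .bA, A -> .S, A -> .b]


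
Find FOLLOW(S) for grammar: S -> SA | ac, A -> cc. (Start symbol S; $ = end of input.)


$ ∈ FOLLOW(S). For each A -> αBβ: add FIRST(β)\{ε} to FOLLOW(B); if β nullable, add FOLLOW(A).
FOLLOW(S) = {$, c}


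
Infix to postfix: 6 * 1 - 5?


Left to right (same or higher precedence on left)
Postfix: 6 1 * 5 -


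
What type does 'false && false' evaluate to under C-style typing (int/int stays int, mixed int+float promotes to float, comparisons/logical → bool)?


Operand types: bool && bool
Rule: logical operators take bool operands and yield bool
Result type: bool


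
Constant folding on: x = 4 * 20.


4 * 20 = 80 at compile time
Optimized: x = 80


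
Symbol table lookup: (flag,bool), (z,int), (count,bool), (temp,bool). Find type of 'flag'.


Lookup 'flag' → type bool


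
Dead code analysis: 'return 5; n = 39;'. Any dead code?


statement follows a return and is unreachable
Dead: 'n = 39'


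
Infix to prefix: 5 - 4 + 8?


left-to-right (same/higher precedence on left): tree is (+ (- 5 4) 8)
Prefix: + - 5 4 8


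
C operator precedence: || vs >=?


'>=' is relational (level 7); '||' is logical OR (level 1)
Higher level binds tighter
'>=' has higher precedence than '||'


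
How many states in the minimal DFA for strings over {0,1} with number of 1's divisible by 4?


Track (count of 1) mod 4: states 0..3, accept at 0
Minimal DFA: 4 states


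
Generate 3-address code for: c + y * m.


Break into single-operator statements:
t1 = y * m
t2 = c + t1


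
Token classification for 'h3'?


Pattern: letter/underscore followed by alphanumerics, not a keyword
Type: IDENTIFIER


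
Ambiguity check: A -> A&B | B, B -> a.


precedence layered via separate nonterminal B: deterministic
Unambiguous


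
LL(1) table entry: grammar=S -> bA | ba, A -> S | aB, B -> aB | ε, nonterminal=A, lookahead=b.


For [A, b]: 'b' ∈ FIRST(S)
Entry: A -> S


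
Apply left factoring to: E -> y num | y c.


Common prefix: 'y'
Factored: E -> y E', E' -> num | c


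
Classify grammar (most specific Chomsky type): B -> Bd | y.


Left-linear: every RHS is a terminal or one nonterminal followed by a terminal
Classification: Type 3 (Regular)


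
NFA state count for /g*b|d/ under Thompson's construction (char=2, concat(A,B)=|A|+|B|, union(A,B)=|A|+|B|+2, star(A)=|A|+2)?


Syntax tree has 3 char leaf(s), 1 union(s), 1 star(s)
chars contribute 3×2 = 6; each union adds +2; each star adds +2
Total: 6 + 2 + 2 = 10 states


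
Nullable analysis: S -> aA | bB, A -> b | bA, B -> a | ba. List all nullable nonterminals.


A nonterminal is nullable iff some alternative derives ε (directly, or every symbol in it is nullable)
Nullable: {}


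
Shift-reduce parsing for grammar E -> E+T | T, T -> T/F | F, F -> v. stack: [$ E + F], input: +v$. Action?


'F' (not preceded by T/) is the handle for T -> F
Action: reduce (T -> F)


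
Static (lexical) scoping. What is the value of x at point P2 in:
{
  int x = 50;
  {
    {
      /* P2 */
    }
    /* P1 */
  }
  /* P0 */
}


P2's block does not declare x; resolves to the enclosing declaration at depth 0
x = 50


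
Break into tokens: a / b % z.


Scan left to right, longest-match per lexeme
Tokens: ID(a), OP(/), ID(b), OP(%), ID(z)


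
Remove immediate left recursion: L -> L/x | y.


Left-recursive alternatives: L/x; non-recursive: y
Introduce L': L -> yL', L' -> /xL' | ε


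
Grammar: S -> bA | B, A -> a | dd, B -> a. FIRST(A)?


Per alternative of A: FIRST(a) = {a}; FIRST(dd) = {d}
FIRST(A) = {a, d}


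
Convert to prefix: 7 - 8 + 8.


left-to-right (same/higher precedence on left): tree is (+ (- 7 8) 8)
Prefix: + - 7 8 8


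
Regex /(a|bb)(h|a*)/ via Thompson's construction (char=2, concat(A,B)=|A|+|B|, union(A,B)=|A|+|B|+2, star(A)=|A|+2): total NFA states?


Syntax tree has 5 char leaf(s), 2 union(s), 1 star(s)
chars contribute 5×2 = 10; each union adds +2; each star adds +2
Total: 10 + 4 + 2 = 16 states


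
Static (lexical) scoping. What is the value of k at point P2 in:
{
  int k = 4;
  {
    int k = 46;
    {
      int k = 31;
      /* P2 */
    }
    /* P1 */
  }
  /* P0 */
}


k declared in the same block as P2
k = 31


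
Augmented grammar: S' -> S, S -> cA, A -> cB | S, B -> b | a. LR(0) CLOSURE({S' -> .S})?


Start: S' -> .S
For each item with dot before a nonterminal B, add B -> .γ for every B-production
Closure: [S' -> .S, S -> .cA]


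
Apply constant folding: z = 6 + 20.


6 + 20 = 26 at compile time
Optimized: z = 26


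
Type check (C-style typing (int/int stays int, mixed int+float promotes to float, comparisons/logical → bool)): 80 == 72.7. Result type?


Operand types: int == float
Rule: comparison yields bool
Result type: bool


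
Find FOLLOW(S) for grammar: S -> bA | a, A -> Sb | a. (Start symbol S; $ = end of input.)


$ ∈ FOLLOW(S). For each A -> αBβ: add FIRST(β)\{ε} to FOLLOW(B); if β nullable, add FOLLOW(A).
FOLLOW(S) = {$, b}


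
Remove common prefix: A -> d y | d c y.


Common prefix: 'd'
Factored: A -> d A', A' -> y | c y


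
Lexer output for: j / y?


Scan left to right, longest-match per lexeme
Tokens: ID(j), OP(/), ID(y)


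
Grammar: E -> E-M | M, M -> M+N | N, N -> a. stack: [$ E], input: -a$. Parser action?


shift '-' to continue E -> E-M
Action: shift


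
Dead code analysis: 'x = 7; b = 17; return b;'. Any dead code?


x is assigned but never read
Dead: 'x = 7'
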